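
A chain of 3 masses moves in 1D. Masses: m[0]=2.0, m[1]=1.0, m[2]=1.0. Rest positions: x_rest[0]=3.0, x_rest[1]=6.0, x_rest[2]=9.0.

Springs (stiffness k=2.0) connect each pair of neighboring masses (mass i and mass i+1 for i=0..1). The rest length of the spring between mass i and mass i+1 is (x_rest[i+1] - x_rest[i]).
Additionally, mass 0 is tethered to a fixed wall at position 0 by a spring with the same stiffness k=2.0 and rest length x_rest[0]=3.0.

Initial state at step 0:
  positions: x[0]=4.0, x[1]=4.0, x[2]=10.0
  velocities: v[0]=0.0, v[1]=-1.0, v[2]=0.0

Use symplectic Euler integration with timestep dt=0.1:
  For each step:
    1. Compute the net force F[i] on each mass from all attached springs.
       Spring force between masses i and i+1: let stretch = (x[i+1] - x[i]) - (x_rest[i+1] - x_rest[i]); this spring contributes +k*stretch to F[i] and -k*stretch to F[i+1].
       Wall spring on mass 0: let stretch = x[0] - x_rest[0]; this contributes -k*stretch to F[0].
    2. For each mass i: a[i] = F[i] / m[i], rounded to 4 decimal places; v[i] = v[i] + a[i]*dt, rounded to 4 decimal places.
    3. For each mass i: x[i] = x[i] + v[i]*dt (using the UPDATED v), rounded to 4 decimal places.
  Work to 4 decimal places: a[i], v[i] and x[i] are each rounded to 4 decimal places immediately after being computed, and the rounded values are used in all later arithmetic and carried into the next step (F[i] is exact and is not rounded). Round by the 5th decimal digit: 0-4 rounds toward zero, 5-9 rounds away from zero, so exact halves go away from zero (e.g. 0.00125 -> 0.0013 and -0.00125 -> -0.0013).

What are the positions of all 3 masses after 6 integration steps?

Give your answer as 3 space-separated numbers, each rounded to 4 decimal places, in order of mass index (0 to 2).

Answer: 3.2596 5.6035 8.9116

Derivation:
Step 0: x=[4.0000 4.0000 10.0000] v=[0.0000 -1.0000 0.0000]
Step 1: x=[3.9600 4.0200 9.9400] v=[-0.4000 0.2000 -0.6000]
Step 2: x=[3.8810 4.1572 9.8216] v=[-0.7900 1.3720 -1.1840]
Step 3: x=[3.7660 4.4022 9.6499] v=[-1.1505 2.4496 -1.7169]
Step 4: x=[3.6197 4.7394 9.4333] v=[-1.4635 3.3719 -2.1664]
Step 5: x=[3.4484 5.1481 9.1828] v=[-1.7135 4.0867 -2.5052]
Step 6: x=[3.2596 5.6035 8.9116] v=[-1.8884 4.5537 -2.7121]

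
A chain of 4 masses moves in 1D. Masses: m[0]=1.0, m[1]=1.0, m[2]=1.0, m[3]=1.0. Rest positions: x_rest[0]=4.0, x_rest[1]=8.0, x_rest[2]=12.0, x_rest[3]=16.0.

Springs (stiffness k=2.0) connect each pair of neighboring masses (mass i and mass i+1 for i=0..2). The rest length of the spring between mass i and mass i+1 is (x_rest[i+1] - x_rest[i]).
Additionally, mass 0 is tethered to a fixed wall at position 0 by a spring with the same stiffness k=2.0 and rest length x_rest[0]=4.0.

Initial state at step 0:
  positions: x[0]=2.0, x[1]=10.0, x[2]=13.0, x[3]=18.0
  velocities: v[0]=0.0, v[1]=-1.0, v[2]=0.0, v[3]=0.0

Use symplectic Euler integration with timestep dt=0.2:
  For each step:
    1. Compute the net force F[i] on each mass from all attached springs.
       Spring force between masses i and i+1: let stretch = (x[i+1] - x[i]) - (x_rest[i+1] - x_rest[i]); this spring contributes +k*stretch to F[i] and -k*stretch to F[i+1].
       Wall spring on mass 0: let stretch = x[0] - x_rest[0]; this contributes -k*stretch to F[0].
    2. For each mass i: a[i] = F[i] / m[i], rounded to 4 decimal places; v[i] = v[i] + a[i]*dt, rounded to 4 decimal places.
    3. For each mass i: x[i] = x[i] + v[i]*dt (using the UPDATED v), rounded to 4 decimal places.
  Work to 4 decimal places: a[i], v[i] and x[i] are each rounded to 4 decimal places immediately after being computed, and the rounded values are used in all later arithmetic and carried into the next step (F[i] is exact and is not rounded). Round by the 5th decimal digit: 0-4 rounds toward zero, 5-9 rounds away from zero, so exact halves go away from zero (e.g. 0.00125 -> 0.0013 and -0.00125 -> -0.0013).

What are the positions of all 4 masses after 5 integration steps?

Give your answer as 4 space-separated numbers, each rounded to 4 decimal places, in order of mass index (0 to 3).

Answer: 5.8542 6.7016 13.4672 17.2819

Derivation:
Step 0: x=[2.0000 10.0000 13.0000 18.0000] v=[0.0000 -1.0000 0.0000 0.0000]
Step 1: x=[2.4800 9.4000 13.1600 17.9200] v=[2.4000 -3.0000 0.8000 -0.4000]
Step 2: x=[3.3152 8.5472 13.4000 17.7792] v=[4.1760 -4.2640 1.2000 -0.7040]
Step 3: x=[4.3037 7.6641 13.6021 17.6081] v=[4.9427 -4.4157 1.0106 -0.8557]
Step 4: x=[5.2168 6.9872 13.6497 17.4365] v=[4.5654 -3.3847 0.2378 -0.8581]
Step 5: x=[5.8542 6.7016 13.4672 17.2819] v=[3.1868 -1.4279 -0.9125 -0.7728]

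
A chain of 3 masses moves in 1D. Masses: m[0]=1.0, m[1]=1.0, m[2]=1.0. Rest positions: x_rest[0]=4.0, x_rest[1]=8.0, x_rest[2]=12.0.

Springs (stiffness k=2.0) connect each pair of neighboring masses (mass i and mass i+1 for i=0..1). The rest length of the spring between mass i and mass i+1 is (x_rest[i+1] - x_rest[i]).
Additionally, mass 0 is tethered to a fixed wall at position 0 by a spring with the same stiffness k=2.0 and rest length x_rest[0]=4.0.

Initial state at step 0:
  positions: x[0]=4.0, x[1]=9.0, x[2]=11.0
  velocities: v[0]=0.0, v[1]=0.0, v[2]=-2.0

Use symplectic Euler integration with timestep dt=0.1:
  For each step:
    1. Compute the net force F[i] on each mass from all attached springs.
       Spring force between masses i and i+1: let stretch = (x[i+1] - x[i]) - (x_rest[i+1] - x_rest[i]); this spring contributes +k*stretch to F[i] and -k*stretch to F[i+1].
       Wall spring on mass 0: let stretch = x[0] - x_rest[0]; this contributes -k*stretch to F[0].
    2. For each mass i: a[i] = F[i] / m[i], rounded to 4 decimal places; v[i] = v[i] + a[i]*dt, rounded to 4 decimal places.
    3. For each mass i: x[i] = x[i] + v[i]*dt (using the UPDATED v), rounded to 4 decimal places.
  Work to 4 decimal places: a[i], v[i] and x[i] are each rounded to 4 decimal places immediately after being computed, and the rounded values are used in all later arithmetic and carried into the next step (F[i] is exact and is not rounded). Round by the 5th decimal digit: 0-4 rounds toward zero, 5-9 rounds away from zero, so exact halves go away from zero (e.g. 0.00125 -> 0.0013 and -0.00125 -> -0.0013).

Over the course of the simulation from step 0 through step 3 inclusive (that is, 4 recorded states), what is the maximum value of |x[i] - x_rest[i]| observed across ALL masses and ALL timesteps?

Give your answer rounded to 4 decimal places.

Step 0: x=[4.0000 9.0000 11.0000] v=[0.0000 0.0000 -2.0000]
Step 1: x=[4.0200 8.9400 10.8400] v=[0.2000 -0.6000 -1.6000]
Step 2: x=[4.0580 8.8196 10.7220] v=[0.3800 -1.2040 -1.1800]
Step 3: x=[4.1101 8.6420 10.6460] v=[0.5207 -1.7758 -0.7605]
Max displacement = 1.3540

Answer: 1.3540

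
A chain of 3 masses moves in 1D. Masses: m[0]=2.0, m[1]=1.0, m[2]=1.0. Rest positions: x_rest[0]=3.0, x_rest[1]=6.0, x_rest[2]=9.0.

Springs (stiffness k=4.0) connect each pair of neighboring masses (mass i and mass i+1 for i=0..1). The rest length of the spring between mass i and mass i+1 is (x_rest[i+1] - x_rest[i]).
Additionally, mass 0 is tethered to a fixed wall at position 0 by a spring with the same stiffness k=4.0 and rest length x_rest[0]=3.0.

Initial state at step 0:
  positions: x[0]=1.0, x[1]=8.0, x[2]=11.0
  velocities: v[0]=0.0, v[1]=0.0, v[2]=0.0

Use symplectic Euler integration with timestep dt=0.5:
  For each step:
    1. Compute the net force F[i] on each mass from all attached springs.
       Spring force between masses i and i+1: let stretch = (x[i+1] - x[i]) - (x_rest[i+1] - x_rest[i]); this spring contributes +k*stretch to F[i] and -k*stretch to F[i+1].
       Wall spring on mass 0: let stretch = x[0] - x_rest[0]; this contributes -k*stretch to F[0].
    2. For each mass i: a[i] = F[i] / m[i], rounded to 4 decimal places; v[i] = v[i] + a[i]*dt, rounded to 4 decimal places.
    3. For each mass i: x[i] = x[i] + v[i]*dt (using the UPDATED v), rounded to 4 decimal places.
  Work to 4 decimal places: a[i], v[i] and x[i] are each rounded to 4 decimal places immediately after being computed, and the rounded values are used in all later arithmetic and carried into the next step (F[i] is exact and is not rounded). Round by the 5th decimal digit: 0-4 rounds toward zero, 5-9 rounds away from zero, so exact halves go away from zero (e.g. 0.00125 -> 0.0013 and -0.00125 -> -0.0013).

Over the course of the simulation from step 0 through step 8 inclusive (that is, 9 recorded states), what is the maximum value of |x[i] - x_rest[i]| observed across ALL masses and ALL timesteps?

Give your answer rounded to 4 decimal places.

Step 0: x=[1.0000 8.0000 11.0000] v=[0.0000 0.0000 0.0000]
Step 1: x=[4.0000 4.0000 11.0000] v=[6.0000 -8.0000 0.0000]
Step 2: x=[5.0000 7.0000 7.0000] v=[2.0000 6.0000 -8.0000]
Step 3: x=[4.5000 8.0000 6.0000] v=[-1.0000 2.0000 -2.0000]
Step 4: x=[3.5000 3.5000 10.0000] v=[-2.0000 -9.0000 8.0000]
Step 5: x=[0.7500 5.5000 10.5000] v=[-5.5000 4.0000 1.0000]
Step 6: x=[0.0000 7.7500 9.0000] v=[-1.5000 4.5000 -3.0000]
Step 7: x=[3.1250 3.5000 9.2500] v=[6.2500 -8.5000 0.5000]
Step 8: x=[4.8750 4.6250 6.7500] v=[3.5000 2.2500 -5.0000]
Max displacement = 3.0000

Answer: 3.0000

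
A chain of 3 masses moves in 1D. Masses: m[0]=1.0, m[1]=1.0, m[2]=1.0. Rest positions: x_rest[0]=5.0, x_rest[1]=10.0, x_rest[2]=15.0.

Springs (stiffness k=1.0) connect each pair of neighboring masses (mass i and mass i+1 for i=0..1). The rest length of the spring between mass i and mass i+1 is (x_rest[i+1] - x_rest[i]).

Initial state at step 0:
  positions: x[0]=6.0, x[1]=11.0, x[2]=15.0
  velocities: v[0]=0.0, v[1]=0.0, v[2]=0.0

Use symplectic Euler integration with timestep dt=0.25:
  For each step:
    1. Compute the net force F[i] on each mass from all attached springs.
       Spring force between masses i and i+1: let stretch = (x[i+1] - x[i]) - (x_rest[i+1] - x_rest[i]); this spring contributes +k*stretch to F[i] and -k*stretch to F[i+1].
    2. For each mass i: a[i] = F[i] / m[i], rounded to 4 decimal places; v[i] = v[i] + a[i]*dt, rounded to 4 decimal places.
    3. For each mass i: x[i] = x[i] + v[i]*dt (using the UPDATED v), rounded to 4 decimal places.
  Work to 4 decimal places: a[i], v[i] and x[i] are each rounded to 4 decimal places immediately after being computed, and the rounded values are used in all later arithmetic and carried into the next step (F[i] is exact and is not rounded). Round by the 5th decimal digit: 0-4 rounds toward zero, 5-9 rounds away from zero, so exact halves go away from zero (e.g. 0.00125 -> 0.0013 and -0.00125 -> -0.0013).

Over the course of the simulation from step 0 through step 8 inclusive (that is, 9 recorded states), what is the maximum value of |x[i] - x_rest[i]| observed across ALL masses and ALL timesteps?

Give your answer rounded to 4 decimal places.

Step 0: x=[6.0000 11.0000 15.0000] v=[0.0000 0.0000 0.0000]
Step 1: x=[6.0000 10.9375 15.0625] v=[0.0000 -0.2500 0.2500]
Step 2: x=[5.9961 10.8242 15.1797] v=[-0.0156 -0.4531 0.4688]
Step 3: x=[5.9815 10.6814 15.3372] v=[-0.0586 -0.5713 0.6299]
Step 4: x=[5.9481 10.5358 15.5162] v=[-0.1336 -0.5823 0.7160]
Step 5: x=[5.8889 10.4148 15.6964] v=[-0.2367 -0.4841 0.7209]
Step 6: x=[5.8001 10.3410 15.8590] v=[-0.3552 -0.2952 0.6505]
Step 7: x=[5.6826 10.3283 15.9893] v=[-0.4700 -0.0509 0.5210]
Step 8: x=[5.5430 10.3790 16.0783] v=[-0.5586 0.2029 0.3558]
Max displacement = 1.0783

Answer: 1.0783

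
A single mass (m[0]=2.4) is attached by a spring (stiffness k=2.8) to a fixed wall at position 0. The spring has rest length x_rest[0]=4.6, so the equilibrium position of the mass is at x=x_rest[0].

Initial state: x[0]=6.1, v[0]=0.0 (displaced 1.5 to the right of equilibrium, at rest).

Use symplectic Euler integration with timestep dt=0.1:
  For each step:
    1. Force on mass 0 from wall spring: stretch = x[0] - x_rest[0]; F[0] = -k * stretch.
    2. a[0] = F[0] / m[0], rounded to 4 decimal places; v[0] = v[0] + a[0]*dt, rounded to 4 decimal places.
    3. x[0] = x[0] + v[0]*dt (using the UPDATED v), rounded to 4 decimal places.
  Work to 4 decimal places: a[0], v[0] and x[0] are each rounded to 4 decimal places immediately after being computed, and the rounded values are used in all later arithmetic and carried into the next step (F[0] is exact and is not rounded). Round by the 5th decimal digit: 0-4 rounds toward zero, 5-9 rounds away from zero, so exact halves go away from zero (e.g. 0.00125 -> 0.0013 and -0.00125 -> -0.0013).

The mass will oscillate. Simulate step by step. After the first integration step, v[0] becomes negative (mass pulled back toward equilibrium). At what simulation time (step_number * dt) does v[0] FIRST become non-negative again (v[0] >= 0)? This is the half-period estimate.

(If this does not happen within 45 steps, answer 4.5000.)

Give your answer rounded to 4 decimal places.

Answer: 3.0000

Derivation:
Step 0: x=[6.1000] v=[0.0000]
Step 1: x=[6.0825] v=[-0.1750]
Step 2: x=[6.0477] v=[-0.3480]
Step 3: x=[5.9960] v=[-0.5169]
Step 4: x=[5.9280] v=[-0.6798]
Step 5: x=[5.8445] v=[-0.8347]
Step 6: x=[5.7465] v=[-0.9799]
Step 7: x=[5.6351] v=[-1.1137]
Step 8: x=[5.5117] v=[-1.2345]
Step 9: x=[5.3776] v=[-1.3409]
Step 10: x=[5.2344] v=[-1.4316]
Step 11: x=[5.0838] v=[-1.5056]
Step 12: x=[4.9276] v=[-1.5620]
Step 13: x=[4.7676] v=[-1.6002]
Step 14: x=[4.6056] v=[-1.6198]
Step 15: x=[4.4436] v=[-1.6205]
Step 16: x=[4.2834] v=[-1.6023]
Step 17: x=[4.1269] v=[-1.5654]
Step 18: x=[3.9759] v=[-1.5102]
Step 19: x=[3.8322] v=[-1.4374]
Step 20: x=[3.6974] v=[-1.3478]
Step 21: x=[3.5732] v=[-1.2425]
Step 22: x=[3.4609] v=[-1.1227]
Step 23: x=[3.3619] v=[-0.9898]
Step 24: x=[3.2774] v=[-0.8454]
Step 25: x=[3.2083] v=[-0.6911]
Step 26: x=[3.1554] v=[-0.5287]
Step 27: x=[3.1194] v=[-0.3602]
Step 28: x=[3.1007] v=[-0.1875]
Step 29: x=[3.0994] v=[-0.0126]
Step 30: x=[3.1157] v=[0.1625]
First v>=0 after going negative at step 30, time=3.0000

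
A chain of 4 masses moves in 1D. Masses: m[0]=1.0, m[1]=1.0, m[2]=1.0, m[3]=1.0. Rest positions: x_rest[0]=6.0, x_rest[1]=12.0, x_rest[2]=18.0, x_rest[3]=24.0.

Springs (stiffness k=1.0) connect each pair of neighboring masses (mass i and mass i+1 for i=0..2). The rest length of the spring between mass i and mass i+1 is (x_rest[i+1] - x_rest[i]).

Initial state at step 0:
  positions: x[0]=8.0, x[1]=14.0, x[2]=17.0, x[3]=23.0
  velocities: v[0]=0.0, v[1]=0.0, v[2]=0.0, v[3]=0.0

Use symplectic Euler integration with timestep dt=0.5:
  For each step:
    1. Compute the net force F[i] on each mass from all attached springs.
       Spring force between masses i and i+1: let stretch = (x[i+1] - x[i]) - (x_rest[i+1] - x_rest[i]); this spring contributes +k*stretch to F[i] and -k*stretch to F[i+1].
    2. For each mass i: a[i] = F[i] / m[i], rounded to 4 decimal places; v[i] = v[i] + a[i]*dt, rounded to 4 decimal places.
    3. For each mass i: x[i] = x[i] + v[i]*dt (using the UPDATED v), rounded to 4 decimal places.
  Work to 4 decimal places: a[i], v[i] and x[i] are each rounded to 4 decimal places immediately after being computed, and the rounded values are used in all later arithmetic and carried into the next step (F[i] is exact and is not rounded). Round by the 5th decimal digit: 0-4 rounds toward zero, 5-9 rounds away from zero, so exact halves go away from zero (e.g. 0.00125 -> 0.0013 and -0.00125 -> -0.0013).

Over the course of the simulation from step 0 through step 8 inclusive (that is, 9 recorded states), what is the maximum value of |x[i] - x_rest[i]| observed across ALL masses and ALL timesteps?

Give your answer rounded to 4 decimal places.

Answer: 2.4984

Derivation:
Step 0: x=[8.0000 14.0000 17.0000 23.0000] v=[0.0000 0.0000 0.0000 0.0000]
Step 1: x=[8.0000 13.2500 17.7500 23.0000] v=[0.0000 -1.5000 1.5000 0.0000]
Step 2: x=[7.8125 12.3125 18.6875 23.1875] v=[-0.3750 -1.8750 1.8750 0.3750]
Step 3: x=[7.2500 11.8438 19.1563 23.7500] v=[-1.1250 -0.9375 0.9375 1.1250]
Step 4: x=[6.3360 12.0548 18.9454 24.6641] v=[-1.8281 0.4219 -0.4219 1.8282]
Step 5: x=[5.3517 12.5587 18.4415 25.6486] v=[-1.9687 1.0078 -1.0079 1.9689]
Step 6: x=[4.6691 12.7316 18.2686 26.3313] v=[-1.3652 0.3457 -0.3458 1.3654]
Step 7: x=[4.5021 12.2731 18.7272 26.4984] v=[-0.3340 -0.9171 0.9171 0.3341]
Step 8: x=[4.7779 11.4853 19.5151 26.2227] v=[0.5515 -1.5756 1.5757 -0.5515]
Max displacement = 2.4984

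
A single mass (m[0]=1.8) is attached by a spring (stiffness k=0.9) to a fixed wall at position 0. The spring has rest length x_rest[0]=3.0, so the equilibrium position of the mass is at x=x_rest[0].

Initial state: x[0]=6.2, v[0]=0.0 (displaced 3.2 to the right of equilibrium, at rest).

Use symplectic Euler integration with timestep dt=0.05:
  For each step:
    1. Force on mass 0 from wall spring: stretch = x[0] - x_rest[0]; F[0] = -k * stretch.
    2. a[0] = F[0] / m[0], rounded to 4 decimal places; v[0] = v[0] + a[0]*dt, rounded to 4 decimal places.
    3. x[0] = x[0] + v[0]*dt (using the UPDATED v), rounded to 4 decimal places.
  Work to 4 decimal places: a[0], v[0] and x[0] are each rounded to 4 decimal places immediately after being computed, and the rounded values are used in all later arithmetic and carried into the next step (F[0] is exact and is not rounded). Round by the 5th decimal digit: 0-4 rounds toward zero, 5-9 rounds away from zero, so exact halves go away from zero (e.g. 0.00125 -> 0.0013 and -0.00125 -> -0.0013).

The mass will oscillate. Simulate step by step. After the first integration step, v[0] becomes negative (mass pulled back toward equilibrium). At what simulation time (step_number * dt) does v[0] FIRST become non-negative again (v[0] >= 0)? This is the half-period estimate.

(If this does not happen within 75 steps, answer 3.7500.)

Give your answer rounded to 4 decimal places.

Answer: 3.7500

Derivation:
Step 0: x=[6.2000] v=[0.0000]
Step 1: x=[6.1960] v=[-0.0800]
Step 2: x=[6.1880] v=[-0.1599]
Step 3: x=[6.1760] v=[-0.2396]
Step 4: x=[6.1601] v=[-0.3190]
Step 5: x=[6.1402] v=[-0.3980]
Step 6: x=[6.1164] v=[-0.4765]
Step 7: x=[6.0887] v=[-0.5544]
Step 8: x=[6.0571] v=[-0.6316]
Step 9: x=[6.0217] v=[-0.7080]
Step 10: x=[5.9825] v=[-0.7835]
Step 11: x=[5.9396] v=[-0.8581]
Step 12: x=[5.8930] v=[-0.9316]
Step 13: x=[5.8428] v=[-1.0039]
Step 14: x=[5.7891] v=[-1.0750]
Step 15: x=[5.7319] v=[-1.1447]
Step 16: x=[5.6713] v=[-1.2130]
Step 17: x=[5.6073] v=[-1.2798]
Step 18: x=[5.5401] v=[-1.3450]
Step 19: x=[5.4697] v=[-1.4085]
Step 20: x=[5.3962] v=[-1.4702]
Step 21: x=[5.3197] v=[-1.5301]
Step 22: x=[5.2403] v=[-1.5881]
Step 23: x=[5.1581] v=[-1.6441]
Step 24: x=[5.0732] v=[-1.6981]
Step 25: x=[4.9857] v=[-1.7499]
Step 26: x=[4.8957] v=[-1.7995]
Step 27: x=[4.8034] v=[-1.8469]
Step 28: x=[4.7088] v=[-1.8920]
Step 29: x=[4.6121] v=[-1.9347]
Step 30: x=[4.5134] v=[-1.9750]
Step 31: x=[4.4128] v=[-2.0128]
Step 32: x=[4.3104] v=[-2.0481]
Step 33: x=[4.2064] v=[-2.0809]
Step 34: x=[4.1008] v=[-2.1111]
Step 35: x=[3.9939] v=[-2.1386]
Step 36: x=[3.8857] v=[-2.1635]
Step 37: x=[3.7764] v=[-2.1856]
Step 38: x=[3.6662] v=[-2.2050]
Step 39: x=[3.5551] v=[-2.2217]
Step 40: x=[3.4433] v=[-2.2356]
Step 41: x=[3.3310] v=[-2.2467]
Step 42: x=[3.2183] v=[-2.2550]
Step 43: x=[3.1053] v=[-2.2605]
Step 44: x=[2.9921] v=[-2.2631]
Step 45: x=[2.8790] v=[-2.2629]
Step 46: x=[2.7660] v=[-2.2599]
Step 47: x=[2.6533] v=[-2.2541]
Step 48: x=[2.5410] v=[-2.2454]
Step 49: x=[2.4293] v=[-2.2339]
Step 50: x=[2.3183] v=[-2.2196]
Step 51: x=[2.2082] v=[-2.2026]
Step 52: x=[2.0991] v=[-2.1828]
Step 53: x=[1.9911] v=[-2.1603]
Step 54: x=[1.8843] v=[-2.1351]
Step 55: x=[1.7789] v=[-2.1072]
Step 56: x=[1.6751] v=[-2.0767]
Step 57: x=[1.5729] v=[-2.0436]
Step 58: x=[1.4725] v=[-2.0079]
Step 59: x=[1.3740] v=[-1.9697]
Step 60: x=[1.2775] v=[-1.9291]
Step 61: x=[1.1832] v=[-1.8860]
Step 62: x=[1.0912] v=[-1.8406]
Step 63: x=[1.0016] v=[-1.7929]
Step 64: x=[0.9145] v=[-1.7429]
Step 65: x=[0.8300] v=[-1.6908]
Step 66: x=[0.7482] v=[-1.6366]
Step 67: x=[0.6692] v=[-1.5803]
Step 68: x=[0.5931] v=[-1.5220]
Step 69: x=[0.5200] v=[-1.4618]
Step 70: x=[0.4500] v=[-1.3998]
Step 71: x=[0.3832] v=[-1.3361]
Step 72: x=[0.3197] v=[-1.2707]
Step 73: x=[0.2595] v=[-1.2037]
Step 74: x=[0.2027] v=[-1.1352]
Step 75: x=[0.1494] v=[-1.0653]
v[0] did not become non-negative within 75 steps; using fallback time=3.7500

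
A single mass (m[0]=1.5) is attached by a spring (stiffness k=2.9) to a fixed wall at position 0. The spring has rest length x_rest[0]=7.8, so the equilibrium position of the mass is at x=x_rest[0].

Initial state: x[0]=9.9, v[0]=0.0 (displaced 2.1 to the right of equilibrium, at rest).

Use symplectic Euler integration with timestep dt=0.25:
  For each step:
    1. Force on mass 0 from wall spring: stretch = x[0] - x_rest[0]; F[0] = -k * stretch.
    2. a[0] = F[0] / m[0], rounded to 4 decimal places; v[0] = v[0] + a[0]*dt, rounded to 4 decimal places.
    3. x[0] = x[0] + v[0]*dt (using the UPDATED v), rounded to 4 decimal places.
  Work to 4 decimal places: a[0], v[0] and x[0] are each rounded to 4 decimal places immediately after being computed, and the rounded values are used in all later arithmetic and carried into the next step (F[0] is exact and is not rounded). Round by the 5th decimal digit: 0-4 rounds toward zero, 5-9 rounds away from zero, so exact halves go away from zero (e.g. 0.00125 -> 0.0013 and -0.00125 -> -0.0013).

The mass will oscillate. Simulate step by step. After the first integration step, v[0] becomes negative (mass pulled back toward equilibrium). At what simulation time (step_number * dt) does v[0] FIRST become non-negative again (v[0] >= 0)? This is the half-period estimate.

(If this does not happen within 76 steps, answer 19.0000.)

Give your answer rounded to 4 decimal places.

Answer: 2.2500

Derivation:
Step 0: x=[9.9000] v=[0.0000]
Step 1: x=[9.6463] v=[-1.0150]
Step 2: x=[9.1695] v=[-1.9074]
Step 3: x=[8.5272] v=[-2.5693]
Step 4: x=[7.7970] v=[-2.9208]
Step 5: x=[7.0672] v=[-2.9194]
Step 6: x=[6.4259] v=[-2.5652]
Step 7: x=[5.9506] v=[-1.9011]
Step 8: x=[5.6988] v=[-1.0072]
Step 9: x=[5.7009] v=[0.0084]
First v>=0 after going negative at step 9, time=2.2500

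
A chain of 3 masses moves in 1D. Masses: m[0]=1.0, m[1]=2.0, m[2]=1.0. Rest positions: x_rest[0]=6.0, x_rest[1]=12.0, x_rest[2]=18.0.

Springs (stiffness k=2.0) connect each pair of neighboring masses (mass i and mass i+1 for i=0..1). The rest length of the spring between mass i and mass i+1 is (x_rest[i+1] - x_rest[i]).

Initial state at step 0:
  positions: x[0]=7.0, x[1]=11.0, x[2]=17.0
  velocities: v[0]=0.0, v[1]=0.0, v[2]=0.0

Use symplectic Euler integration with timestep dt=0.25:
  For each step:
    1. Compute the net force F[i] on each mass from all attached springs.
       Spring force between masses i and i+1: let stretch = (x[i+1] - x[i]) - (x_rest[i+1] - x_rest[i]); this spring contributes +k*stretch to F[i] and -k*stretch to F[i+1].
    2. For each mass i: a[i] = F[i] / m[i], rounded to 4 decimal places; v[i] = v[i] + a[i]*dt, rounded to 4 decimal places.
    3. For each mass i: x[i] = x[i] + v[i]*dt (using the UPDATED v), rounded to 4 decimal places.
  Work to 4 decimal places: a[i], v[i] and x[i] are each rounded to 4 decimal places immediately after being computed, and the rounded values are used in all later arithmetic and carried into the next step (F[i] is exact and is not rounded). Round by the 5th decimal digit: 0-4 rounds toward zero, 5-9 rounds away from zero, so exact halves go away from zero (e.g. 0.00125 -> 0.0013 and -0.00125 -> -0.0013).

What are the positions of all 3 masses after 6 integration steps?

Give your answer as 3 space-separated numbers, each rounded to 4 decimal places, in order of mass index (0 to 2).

Step 0: x=[7.0000 11.0000 17.0000] v=[0.0000 0.0000 0.0000]
Step 1: x=[6.7500 11.1250 17.0000] v=[-1.0000 0.5000 0.0000]
Step 2: x=[6.2969 11.3438 17.0156] v=[-1.8125 0.8750 0.0625]
Step 3: x=[5.7246 11.6016 17.0723] v=[-2.2891 1.0312 0.2266]
Step 4: x=[5.1370 11.8340 17.1951] v=[-2.3506 0.9296 0.4913]
Step 5: x=[4.6365 11.9829 17.3978] v=[-2.0021 0.5956 0.8108]
Step 6: x=[4.3043 12.0111 17.6737] v=[-1.3289 0.1127 1.1034]

Answer: 4.3043 12.0111 17.6737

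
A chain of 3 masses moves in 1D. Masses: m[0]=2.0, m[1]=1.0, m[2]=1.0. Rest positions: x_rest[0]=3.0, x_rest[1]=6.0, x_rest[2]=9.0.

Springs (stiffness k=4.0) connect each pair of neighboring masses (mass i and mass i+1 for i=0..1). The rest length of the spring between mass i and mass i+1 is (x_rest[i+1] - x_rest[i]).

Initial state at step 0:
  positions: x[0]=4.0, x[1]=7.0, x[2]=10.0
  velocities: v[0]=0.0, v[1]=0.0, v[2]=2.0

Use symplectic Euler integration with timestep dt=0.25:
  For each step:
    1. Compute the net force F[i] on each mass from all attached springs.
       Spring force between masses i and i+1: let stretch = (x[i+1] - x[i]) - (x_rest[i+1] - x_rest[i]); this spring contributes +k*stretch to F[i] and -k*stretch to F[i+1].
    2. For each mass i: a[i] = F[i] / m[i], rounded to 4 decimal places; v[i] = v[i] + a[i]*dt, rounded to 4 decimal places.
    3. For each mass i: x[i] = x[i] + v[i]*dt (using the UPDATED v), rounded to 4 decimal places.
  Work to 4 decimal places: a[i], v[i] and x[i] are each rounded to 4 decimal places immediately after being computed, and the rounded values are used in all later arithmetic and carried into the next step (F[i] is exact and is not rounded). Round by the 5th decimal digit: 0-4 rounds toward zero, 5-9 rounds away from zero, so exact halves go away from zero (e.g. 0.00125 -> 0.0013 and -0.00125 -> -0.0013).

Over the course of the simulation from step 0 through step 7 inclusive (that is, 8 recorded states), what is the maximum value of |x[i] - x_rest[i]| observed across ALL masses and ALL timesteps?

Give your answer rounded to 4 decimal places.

Step 0: x=[4.0000 7.0000 10.0000] v=[0.0000 0.0000 2.0000]
Step 1: x=[4.0000 7.0000 10.5000] v=[0.0000 0.0000 2.0000]
Step 2: x=[4.0000 7.1250 10.8750] v=[0.0000 0.5000 1.5000]
Step 3: x=[4.0156 7.4063 11.0625] v=[0.0625 1.1250 0.7500]
Step 4: x=[4.0801 7.7539 11.0860] v=[0.2579 1.3905 0.0938]
Step 5: x=[4.2288 8.0161 11.0264] v=[0.5948 1.0488 -0.2383]
Step 6: x=[4.4759 8.0841 10.9643] v=[0.9885 0.2718 -0.2486]
Step 7: x=[4.7991 7.9701 10.9321] v=[1.2926 -0.4562 -0.1288]
Max displacement = 2.0860

Answer: 2.0860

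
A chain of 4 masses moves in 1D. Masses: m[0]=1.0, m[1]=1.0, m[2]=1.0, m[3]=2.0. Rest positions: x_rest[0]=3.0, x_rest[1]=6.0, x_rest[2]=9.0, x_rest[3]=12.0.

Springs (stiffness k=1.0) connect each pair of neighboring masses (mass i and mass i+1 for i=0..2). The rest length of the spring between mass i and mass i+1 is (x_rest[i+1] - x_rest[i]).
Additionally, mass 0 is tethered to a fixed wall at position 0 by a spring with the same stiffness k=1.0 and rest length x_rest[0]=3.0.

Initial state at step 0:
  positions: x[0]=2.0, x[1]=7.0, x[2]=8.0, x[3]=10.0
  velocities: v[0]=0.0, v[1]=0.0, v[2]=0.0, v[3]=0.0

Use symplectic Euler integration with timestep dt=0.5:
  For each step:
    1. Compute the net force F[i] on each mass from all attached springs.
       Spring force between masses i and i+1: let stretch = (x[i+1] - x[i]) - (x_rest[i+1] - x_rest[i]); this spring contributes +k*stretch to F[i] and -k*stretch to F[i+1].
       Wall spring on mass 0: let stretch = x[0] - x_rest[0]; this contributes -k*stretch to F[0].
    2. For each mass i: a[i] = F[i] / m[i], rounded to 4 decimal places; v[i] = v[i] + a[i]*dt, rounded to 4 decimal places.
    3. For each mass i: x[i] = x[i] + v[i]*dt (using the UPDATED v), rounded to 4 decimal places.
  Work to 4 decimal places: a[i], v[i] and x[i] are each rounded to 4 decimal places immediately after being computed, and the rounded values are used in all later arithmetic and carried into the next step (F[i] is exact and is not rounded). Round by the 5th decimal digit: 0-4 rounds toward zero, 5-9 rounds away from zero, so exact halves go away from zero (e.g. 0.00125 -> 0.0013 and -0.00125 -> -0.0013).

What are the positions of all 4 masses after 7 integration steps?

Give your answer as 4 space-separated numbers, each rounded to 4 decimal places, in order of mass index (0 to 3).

Answer: 1.1433 5.4199 8.2076 11.7250

Derivation:
Step 0: x=[2.0000 7.0000 8.0000 10.0000] v=[0.0000 0.0000 0.0000 0.0000]
Step 1: x=[2.7500 6.0000 8.2500 10.1250] v=[1.5000 -2.0000 0.5000 0.2500]
Step 2: x=[3.6250 4.7500 8.4063 10.3907] v=[1.7500 -2.5000 0.3125 0.5313]
Step 3: x=[3.8750 4.1328 8.1446 10.7833] v=[0.5000 -1.2344 -0.5235 0.7852]
Step 4: x=[3.2207 4.4541 7.5396 11.2211] v=[-1.3086 0.6426 -1.2101 0.8756]
Step 5: x=[2.0696 5.2385 7.0836 11.5737] v=[-2.3023 1.5687 -0.9121 0.7052]
Step 6: x=[1.1933 5.6919 7.2888 11.7401] v=[-1.7527 0.9068 0.4104 0.3327]
Step 7: x=[1.1433 5.4199 8.2076 11.7250] v=[-0.1001 -0.5441 1.8376 -0.0302]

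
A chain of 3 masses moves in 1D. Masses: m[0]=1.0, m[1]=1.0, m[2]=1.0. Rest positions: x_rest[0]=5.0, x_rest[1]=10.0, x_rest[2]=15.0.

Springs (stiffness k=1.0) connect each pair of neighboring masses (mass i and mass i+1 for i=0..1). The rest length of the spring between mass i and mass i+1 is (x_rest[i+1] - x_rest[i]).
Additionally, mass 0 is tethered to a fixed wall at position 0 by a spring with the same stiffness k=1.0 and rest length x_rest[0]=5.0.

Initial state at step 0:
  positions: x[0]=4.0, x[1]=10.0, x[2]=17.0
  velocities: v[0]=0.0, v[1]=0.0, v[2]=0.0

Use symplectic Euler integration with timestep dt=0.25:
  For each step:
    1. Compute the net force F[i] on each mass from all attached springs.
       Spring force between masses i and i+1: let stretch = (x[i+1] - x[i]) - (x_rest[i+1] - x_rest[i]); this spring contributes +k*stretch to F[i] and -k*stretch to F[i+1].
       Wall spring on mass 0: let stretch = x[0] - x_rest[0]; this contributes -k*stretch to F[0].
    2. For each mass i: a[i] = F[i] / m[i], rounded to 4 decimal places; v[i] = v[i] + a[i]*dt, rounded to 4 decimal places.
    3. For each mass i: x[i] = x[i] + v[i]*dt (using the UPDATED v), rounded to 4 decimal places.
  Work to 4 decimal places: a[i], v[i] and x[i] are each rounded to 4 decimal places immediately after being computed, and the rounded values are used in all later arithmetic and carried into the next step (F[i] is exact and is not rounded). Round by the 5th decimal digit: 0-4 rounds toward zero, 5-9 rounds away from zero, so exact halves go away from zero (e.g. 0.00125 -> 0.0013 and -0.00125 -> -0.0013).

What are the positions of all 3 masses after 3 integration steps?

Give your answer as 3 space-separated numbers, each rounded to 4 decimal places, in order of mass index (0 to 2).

Answer: 4.6924 10.3370 16.3074

Derivation:
Step 0: x=[4.0000 10.0000 17.0000] v=[0.0000 0.0000 0.0000]
Step 1: x=[4.1250 10.0625 16.8750] v=[0.5000 0.2500 -0.5000]
Step 2: x=[4.3633 10.1797 16.6367] v=[0.9531 0.4688 -0.9531]
Step 3: x=[4.6924 10.3370 16.3074] v=[1.3164 0.6290 -1.3174]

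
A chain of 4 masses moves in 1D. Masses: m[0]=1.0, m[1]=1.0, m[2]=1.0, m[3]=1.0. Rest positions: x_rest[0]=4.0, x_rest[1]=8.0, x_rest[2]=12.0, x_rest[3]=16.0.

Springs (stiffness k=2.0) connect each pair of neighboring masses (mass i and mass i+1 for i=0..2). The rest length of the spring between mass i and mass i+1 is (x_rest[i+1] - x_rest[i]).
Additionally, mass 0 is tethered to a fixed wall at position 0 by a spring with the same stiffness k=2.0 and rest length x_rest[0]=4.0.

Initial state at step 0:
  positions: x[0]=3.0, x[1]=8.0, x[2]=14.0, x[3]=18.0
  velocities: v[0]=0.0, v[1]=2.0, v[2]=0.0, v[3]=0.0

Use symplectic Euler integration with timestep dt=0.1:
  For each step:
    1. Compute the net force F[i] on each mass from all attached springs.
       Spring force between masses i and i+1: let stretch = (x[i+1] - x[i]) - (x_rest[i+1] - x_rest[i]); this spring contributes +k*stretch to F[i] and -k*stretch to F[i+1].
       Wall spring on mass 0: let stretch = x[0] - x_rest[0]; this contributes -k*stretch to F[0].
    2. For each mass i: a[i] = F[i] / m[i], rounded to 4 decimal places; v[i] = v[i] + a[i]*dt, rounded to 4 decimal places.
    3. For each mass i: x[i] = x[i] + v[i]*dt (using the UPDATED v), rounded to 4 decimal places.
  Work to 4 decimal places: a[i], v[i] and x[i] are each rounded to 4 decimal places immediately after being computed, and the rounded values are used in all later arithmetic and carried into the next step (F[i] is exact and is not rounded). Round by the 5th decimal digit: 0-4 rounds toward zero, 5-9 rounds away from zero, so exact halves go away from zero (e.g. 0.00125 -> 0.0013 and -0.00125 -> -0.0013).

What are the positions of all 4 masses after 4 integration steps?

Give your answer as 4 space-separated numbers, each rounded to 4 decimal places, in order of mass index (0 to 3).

Step 0: x=[3.0000 8.0000 14.0000 18.0000] v=[0.0000 2.0000 0.0000 0.0000]
Step 1: x=[3.0400 8.2200 13.9600 18.0000] v=[0.4000 2.2000 -0.4000 0.0000]
Step 2: x=[3.1228 8.4512 13.8860 17.9992] v=[0.8280 2.3120 -0.7400 -0.0080]
Step 3: x=[3.2497 8.6845 13.7856 17.9961] v=[1.2691 2.3333 -1.0043 -0.0306]
Step 4: x=[3.4203 8.9112 13.6674 17.9888] v=[1.7061 2.2666 -1.1824 -0.0727]

Answer: 3.4203 8.9112 13.6674 17.9888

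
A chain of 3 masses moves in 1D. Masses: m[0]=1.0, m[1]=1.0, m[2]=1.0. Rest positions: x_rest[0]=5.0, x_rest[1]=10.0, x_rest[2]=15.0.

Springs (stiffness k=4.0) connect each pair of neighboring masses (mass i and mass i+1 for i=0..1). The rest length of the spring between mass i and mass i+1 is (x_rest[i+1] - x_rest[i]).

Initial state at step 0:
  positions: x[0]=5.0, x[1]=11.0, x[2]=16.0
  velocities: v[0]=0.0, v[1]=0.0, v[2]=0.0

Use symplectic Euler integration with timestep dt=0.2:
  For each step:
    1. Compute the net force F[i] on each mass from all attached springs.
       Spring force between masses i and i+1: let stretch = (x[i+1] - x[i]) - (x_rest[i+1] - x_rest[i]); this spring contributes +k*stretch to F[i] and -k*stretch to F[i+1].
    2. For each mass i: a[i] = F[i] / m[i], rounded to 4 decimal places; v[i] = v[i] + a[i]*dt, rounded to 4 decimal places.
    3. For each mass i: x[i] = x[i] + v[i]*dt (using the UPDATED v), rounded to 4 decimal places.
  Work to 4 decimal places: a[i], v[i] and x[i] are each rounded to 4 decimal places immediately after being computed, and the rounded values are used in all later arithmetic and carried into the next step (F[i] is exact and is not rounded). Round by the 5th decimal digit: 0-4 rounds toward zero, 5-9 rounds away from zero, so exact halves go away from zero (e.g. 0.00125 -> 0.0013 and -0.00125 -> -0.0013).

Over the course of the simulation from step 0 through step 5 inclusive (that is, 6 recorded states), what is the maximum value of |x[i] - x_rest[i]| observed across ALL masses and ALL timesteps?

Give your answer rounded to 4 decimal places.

Step 0: x=[5.0000 11.0000 16.0000] v=[0.0000 0.0000 0.0000]
Step 1: x=[5.1600 10.8400 16.0000] v=[0.8000 -0.8000 0.0000]
Step 2: x=[5.4288 10.5968 15.9744] v=[1.3440 -1.2160 -0.1280]
Step 3: x=[5.7245 10.3871 15.8884] v=[1.4784 -1.0483 -0.4301]
Step 4: x=[5.9662 10.3116 15.7222] v=[1.2085 -0.3773 -0.8311]
Step 5: x=[6.1032 10.4066 15.4903] v=[0.6848 0.4749 -1.1596]
Max displacement = 1.1032

Answer: 1.1032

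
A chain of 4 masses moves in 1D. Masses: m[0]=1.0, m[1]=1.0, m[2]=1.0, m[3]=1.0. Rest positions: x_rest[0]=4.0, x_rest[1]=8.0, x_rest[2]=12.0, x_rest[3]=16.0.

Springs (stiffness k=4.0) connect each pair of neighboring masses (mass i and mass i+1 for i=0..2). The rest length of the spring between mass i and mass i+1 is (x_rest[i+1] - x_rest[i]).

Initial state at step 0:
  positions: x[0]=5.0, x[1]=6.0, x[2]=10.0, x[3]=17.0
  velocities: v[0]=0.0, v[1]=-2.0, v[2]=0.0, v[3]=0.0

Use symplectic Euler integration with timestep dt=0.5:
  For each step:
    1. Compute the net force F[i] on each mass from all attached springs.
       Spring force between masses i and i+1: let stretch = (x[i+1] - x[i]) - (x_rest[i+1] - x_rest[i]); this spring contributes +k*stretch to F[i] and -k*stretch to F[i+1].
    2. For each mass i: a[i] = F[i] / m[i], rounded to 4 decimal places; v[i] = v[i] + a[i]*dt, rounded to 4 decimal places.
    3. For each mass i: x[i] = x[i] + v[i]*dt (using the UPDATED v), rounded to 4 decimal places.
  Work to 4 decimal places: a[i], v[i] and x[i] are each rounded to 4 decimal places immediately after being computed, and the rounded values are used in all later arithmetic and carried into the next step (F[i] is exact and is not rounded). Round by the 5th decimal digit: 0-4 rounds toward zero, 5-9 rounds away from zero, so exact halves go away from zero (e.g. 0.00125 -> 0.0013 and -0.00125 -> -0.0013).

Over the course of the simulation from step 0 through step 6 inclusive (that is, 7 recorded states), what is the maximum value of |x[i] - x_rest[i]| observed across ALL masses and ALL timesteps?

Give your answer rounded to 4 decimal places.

Answer: 4.0000

Derivation:
Step 0: x=[5.0000 6.0000 10.0000 17.0000] v=[0.0000 -2.0000 0.0000 0.0000]
Step 1: x=[2.0000 8.0000 13.0000 14.0000] v=[-6.0000 4.0000 6.0000 -6.0000]
Step 2: x=[1.0000 9.0000 12.0000 14.0000] v=[-2.0000 2.0000 -2.0000 0.0000]
Step 3: x=[4.0000 5.0000 10.0000 16.0000] v=[6.0000 -8.0000 -4.0000 4.0000]
Step 4: x=[4.0000 5.0000 9.0000 16.0000] v=[0.0000 0.0000 -2.0000 0.0000]
Step 5: x=[1.0000 8.0000 11.0000 13.0000] v=[-6.0000 6.0000 4.0000 -6.0000]
Step 6: x=[1.0000 7.0000 12.0000 12.0000] v=[0.0000 -2.0000 2.0000 -2.0000]
Max displacement = 4.0000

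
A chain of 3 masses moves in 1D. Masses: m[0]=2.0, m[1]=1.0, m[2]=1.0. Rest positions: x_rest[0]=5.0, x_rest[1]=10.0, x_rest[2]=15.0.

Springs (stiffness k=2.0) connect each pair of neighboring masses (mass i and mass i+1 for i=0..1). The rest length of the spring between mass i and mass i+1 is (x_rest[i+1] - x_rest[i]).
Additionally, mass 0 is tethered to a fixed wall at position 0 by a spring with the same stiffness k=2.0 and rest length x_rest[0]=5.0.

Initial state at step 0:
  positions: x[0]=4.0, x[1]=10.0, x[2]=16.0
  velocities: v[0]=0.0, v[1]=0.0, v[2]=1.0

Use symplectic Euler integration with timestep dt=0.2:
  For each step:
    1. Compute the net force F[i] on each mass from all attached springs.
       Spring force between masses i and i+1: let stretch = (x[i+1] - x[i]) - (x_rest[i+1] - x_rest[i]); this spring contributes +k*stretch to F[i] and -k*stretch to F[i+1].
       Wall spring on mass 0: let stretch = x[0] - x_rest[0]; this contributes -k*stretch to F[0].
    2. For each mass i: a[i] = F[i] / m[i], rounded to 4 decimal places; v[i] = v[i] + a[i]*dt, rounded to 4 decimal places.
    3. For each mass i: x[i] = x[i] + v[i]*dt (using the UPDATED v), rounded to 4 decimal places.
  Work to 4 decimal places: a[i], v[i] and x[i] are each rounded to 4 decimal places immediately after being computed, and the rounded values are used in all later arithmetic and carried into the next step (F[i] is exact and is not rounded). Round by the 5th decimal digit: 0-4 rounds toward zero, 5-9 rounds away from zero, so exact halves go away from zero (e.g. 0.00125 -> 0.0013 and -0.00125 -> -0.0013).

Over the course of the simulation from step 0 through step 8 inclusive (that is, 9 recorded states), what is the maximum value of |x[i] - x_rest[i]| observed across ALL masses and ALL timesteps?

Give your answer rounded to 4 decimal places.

Answer: 1.1504

Derivation:
Step 0: x=[4.0000 10.0000 16.0000] v=[0.0000 0.0000 1.0000]
Step 1: x=[4.0800 10.0000 16.1200] v=[0.4000 0.0000 0.6000]
Step 2: x=[4.2336 10.0160 16.1504] v=[0.7680 0.0800 0.1520]
Step 3: x=[4.4492 10.0602 16.0900] v=[1.0778 0.2208 -0.3018]
Step 4: x=[4.7112 10.1379 15.9473] v=[1.3102 0.3883 -0.7137]
Step 5: x=[5.0019 10.2462 15.7398] v=[1.4533 0.5414 -1.0375]
Step 6: x=[5.3023 10.3744 15.4928] v=[1.5018 0.6411 -1.2349]
Step 7: x=[5.5935 10.5063 15.2363] v=[1.4558 0.6596 -1.2823]
Step 8: x=[5.8574 10.6236 15.0014] v=[1.3197 0.5865 -1.1743]
Max displacement = 1.1504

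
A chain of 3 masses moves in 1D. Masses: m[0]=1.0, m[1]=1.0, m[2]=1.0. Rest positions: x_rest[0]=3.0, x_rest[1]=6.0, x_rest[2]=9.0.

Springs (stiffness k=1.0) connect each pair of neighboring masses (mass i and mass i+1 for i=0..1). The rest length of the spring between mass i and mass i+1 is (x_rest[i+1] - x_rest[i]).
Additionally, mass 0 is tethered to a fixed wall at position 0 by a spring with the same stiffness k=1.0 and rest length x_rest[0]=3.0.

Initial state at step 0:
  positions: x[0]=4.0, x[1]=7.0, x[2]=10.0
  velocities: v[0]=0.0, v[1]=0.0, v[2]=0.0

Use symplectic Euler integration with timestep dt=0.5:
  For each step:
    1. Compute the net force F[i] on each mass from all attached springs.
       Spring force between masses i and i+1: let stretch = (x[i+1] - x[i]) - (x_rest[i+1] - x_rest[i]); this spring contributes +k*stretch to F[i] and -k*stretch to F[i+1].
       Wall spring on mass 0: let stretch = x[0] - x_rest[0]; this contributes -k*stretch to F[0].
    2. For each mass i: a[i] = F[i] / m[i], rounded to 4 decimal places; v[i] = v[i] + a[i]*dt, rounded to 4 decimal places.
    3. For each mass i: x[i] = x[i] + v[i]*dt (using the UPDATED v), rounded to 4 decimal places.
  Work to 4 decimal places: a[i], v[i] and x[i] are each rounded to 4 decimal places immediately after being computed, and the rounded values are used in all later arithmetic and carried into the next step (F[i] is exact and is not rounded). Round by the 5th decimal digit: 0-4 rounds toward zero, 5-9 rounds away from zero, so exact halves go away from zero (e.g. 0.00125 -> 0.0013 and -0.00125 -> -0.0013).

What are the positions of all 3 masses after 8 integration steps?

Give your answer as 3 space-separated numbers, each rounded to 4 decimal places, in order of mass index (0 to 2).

Step 0: x=[4.0000 7.0000 10.0000] v=[0.0000 0.0000 0.0000]
Step 1: x=[3.7500 7.0000 10.0000] v=[-0.5000 0.0000 0.0000]
Step 2: x=[3.3750 6.9375 10.0000] v=[-0.7500 -0.1250 0.0000]
Step 3: x=[3.0469 6.7500 9.9844] v=[-0.6563 -0.3750 -0.0313]
Step 4: x=[2.8828 6.4453 9.9102] v=[-0.3282 -0.6094 -0.1485]
Step 5: x=[2.8887 6.1162 9.7197] v=[0.0117 -0.6582 -0.3810]
Step 6: x=[2.9793 5.8811 9.3783] v=[0.1811 -0.4702 -0.6828]
Step 7: x=[3.0505 5.7949 8.9126] v=[0.1424 -0.1725 -0.9314]
Step 8: x=[3.0452 5.8020 8.4175] v=[-0.0107 0.0142 -0.9903]

Answer: 3.0452 5.8020 8.4175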